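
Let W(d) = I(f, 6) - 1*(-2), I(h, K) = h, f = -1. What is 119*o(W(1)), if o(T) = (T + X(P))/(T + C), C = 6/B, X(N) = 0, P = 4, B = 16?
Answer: 952/11 ≈ 86.545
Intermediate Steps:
W(d) = 1 (W(d) = -1 - 1*(-2) = -1 + 2 = 1)
C = 3/8 (C = 6/16 = 6*(1/16) = 3/8 ≈ 0.37500)
o(T) = T/(3/8 + T) (o(T) = (T + 0)/(T + 3/8) = T/(3/8 + T))
119*o(W(1)) = 119*(8*1/(3 + 8*1)) = 119*(8*1/(3 + 8)) = 119*(8*1/11) = 119*(8*1*(1/11)) = 119*(8/11) = 952/11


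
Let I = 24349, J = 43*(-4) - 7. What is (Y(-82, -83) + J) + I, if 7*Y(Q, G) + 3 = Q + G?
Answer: 24146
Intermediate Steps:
J = -179 (J = -172 - 7 = -179)
Y(Q, G) = -3/7 + G/7 + Q/7 (Y(Q, G) = -3/7 + (Q + G)/7 = -3/7 + (G + Q)/7 = -3/7 + (G/7 + Q/7) = -3/7 + G/7 + Q/7)
(Y(-82, -83) + J) + I = ((-3/7 + (⅐)*(-83) + (⅐)*(-82)) - 179) + 24349 = ((-3/7 - 83/7 - 82/7) - 179) + 24349 = (-24 - 179) + 24349 = -203 + 24349 = 24146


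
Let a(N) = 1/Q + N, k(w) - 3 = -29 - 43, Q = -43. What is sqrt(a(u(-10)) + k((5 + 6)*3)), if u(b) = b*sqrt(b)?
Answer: sqrt(-127624 - 18490*I*sqrt(10))/43 ≈ 1.8573 - 8.5131*I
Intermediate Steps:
k(w) = -69 (k(w) = 3 + (-29 - 43) = 3 - 72 = -69)
u(b) = b**(3/2)
a(N) = -1/43 + N (a(N) = 1/(-43) + N = -1/43 + N)
sqrt(a(u(-10)) + k((5 + 6)*3)) = sqrt((-1/43 + (-10)**(3/2)) - 69) = sqrt((-1/43 - 10*I*sqrt(10)) - 69) = sqrt(-2968/43 - 10*I*sqrt(10))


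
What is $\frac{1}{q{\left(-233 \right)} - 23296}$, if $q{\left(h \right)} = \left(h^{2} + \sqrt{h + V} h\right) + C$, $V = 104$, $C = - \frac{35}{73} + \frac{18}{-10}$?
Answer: $\frac{4128738745}{128885600772994} + \frac{31041425 i \sqrt{129}}{128885600772994} \approx 3.2034 \cdot 10^{-5} + 2.7355 \cdot 10^{-6} i$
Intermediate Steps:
$C = - \frac{832}{365}$ ($C = \left(-35\right) \frac{1}{73} + 18 \left(- \frac{1}{10}\right) = - \frac{35}{73} - \frac{9}{5} = - \frac{832}{365} \approx -2.2795$)
$q{\left(h \right)} = - \frac{832}{365} + h^{2} + h \sqrt{104 + h}$ ($q{\left(h \right)} = \left(h^{2} + \sqrt{h + 104} h\right) - \frac{832}{365} = \left(h^{2} + \sqrt{104 + h} h\right) - \frac{832}{365} = \left(h^{2} + h \sqrt{104 + h}\right) - \frac{832}{365} = - \frac{832}{365} + h^{2} + h \sqrt{104 + h}$)
$\frac{1}{q{\left(-233 \right)} - 23296} = \frac{1}{\left(- \frac{832}{365} + \left(-233\right)^{2} - 233 \sqrt{104 - 233}\right) - 23296} = \frac{1}{\left(- \frac{832}{365} + 54289 - 233 \sqrt{-129}\right) - 23296} = \frac{1}{\left(- \frac{832}{365} + 54289 - 233 i \sqrt{129}\right) - 23296} = \frac{1}{\left(\frac{19814653}{365} - 233 i \sqrt{129}\right) - 23296} = \frac{1}{\frac{11311613}{365} - 233 i \sqrt{129}}$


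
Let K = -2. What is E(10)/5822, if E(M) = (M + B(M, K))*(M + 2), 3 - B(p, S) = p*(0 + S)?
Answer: 198/2911 ≈ 0.068018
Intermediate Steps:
B(p, S) = 3 - S*p (B(p, S) = 3 - p*(0 + S) = 3 - p*S = 3 - S*p)
E(M) = (2 + M)*(3 + 3*M) (E(M) = (M + (3 - 1*(-2)*M))*(M + 2) = (M + (3 + 2*M))*(2 + M) = (3 + 3*M)*(2 + M) = (2 + M)*(3 + 3*M))
E(10)/5822 = (6 + 3*10² + 9*10)/5822 = (6 + 3*100 + 90)*(1/5822) = (6 + 300 + 90)*(1/5822) = 396*(1/5822) = 198/2911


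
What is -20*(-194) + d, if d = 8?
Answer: 3888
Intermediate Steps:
-20*(-194) + d = -20*(-194) + 8 = 3880 + 8 = 3888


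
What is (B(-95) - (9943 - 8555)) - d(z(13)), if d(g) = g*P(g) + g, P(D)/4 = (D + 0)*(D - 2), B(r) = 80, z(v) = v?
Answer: -8757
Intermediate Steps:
P(D) = 4*D*(-2 + D) (P(D) = 4*((D + 0)*(D - 2)) = 4*(D*(-2 + D)) = 4*D*(-2 + D))
d(g) = g + 4*g²*(-2 + g) (d(g) = g*(4*g*(-2 + g)) + g = 4*g²*(-2 + g) + g = g + 4*g²*(-2 + g))
(B(-95) - (9943 - 8555)) - d(z(13)) = (80 - (9943 - 8555)) - 13*(1 + 4*13*(-2 + 13)) = (80 - 1*1388) - 13*(1 + 4*13*11) = (80 - 1388) - 13*(1 + 572) = -1308 - 13*573 = -1308 - 1*7449 = -1308 - 7449 = -8757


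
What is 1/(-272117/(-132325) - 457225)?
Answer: -132325/60502026008 ≈ -2.1871e-6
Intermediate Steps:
1/(-272117/(-132325) - 457225) = 1/(-272117*(-1/132325) - 457225) = 1/(272117/132325 - 457225) = 1/(-60502026008/132325) = -132325/60502026008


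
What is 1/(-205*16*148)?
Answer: -1/485440 ≈ -2.0600e-6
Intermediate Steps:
1/(-205*16*148) = 1/(-3280*148) = 1/(-485440) = -1/485440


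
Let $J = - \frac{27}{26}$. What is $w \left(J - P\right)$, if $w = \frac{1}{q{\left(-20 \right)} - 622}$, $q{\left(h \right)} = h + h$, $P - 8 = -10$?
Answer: $- \frac{25}{17212} \approx -0.0014525$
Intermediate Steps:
$P = -2$ ($P = 8 - 10 = -2$)
$J = - \frac{27}{26}$ ($J = \left(-27\right) \frac{1}{26} = - \frac{27}{26} \approx -1.0385$)
$q{\left(h \right)} = 2 h$
$w = - \frac{1}{662}$ ($w = \frac{1}{2 \left(-20\right) - 622} = \frac{1}{-40 - 622} = \frac{1}{-662} = - \frac{1}{662} \approx -0.0015106$)
$w \left(J - P\right) = - \frac{- \frac{27}{26} - -2}{662} = - \frac{- \frac{27}{26} + 2}{662} = \left(- \frac{1}{662}\right) \frac{25}{26} = - \frac{25}{17212}$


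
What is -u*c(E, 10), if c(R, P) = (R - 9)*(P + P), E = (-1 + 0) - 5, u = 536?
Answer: 160800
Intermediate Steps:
E = -6 (E = -1 - 5 = -6)
c(R, P) = 2*P*(-9 + R) (c(R, P) = (-9 + R)*(2*P) = 2*P*(-9 + R))
-u*c(E, 10) = -536*2*10*(-9 - 6) = -536*2*10*(-15) = -536*(-300) = -1*(-160800) = 160800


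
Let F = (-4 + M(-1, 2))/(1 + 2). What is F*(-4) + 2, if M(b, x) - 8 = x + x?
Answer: -26/3 ≈ -8.6667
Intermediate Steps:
M(b, x) = 8 + 2*x (M(b, x) = 8 + (x + x) = 8 + 2*x)
F = 8/3 (F = (-4 + (8 + 2*2))/(1 + 2) = (-4 + (8 + 4))/3 = (-4 + 12)*(1/3) = 8*(1/3) = 8/3 ≈ 2.6667)
F*(-4) + 2 = (8/3)*(-4) + 2 = -32/3 + 2 = -26/3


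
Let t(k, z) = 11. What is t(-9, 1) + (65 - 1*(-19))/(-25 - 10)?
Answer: 43/5 ≈ 8.6000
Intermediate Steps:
t(-9, 1) + (65 - 1*(-19))/(-25 - 10) = 11 + (65 - 1*(-19))/(-25 - 10) = 11 + (65 + 19)/(-35) = 11 - 1/35*84 = 11 - 12/5 = 43/5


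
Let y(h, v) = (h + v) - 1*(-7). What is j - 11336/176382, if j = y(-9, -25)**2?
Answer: 64285571/88191 ≈ 728.94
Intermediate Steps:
y(h, v) = 7 + h + v (y(h, v) = (h + v) + 7 = 7 + h + v)
j = 729 (j = (7 - 9 - 25)**2 = (-27)**2 = 729)
j - 11336/176382 = 729 - 11336/176382 = 729 - 11336*1/176382 = 729 - 5668/88191 = 64285571/88191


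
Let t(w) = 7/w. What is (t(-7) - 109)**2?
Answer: 12100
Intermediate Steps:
(t(-7) - 109)**2 = (7/(-7) - 109)**2 = (7*(-1/7) - 109)**2 = (-1 - 109)**2 = (-110)**2 = 12100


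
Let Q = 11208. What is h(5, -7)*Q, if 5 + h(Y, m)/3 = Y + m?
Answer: -235368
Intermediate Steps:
h(Y, m) = -15 + 3*Y + 3*m (h(Y, m) = -15 + 3*(Y + m) = -15 + (3*Y + 3*m) = -15 + 3*Y + 3*m)
h(5, -7)*Q = (-15 + 3*5 + 3*(-7))*11208 = (-15 + 15 - 21)*11208 = -21*11208 = -235368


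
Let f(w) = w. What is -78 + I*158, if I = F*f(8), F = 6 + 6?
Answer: 15090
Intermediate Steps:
F = 12
I = 96 (I = 12*8 = 96)
-78 + I*158 = -78 + 96*158 = -78 + 15168 = 15090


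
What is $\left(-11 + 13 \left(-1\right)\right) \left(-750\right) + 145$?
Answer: $18145$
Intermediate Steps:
$\left(-11 + 13 \left(-1\right)\right) \left(-750\right) + 145 = \left(-11 - 13\right) \left(-750\right) + 145 = \left(-24\right) \left(-750\right) + 145 = 18000 + 145 = 18145$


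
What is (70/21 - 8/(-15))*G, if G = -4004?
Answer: -232232/15 ≈ -15482.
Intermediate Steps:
(70/21 - 8/(-15))*G = (70/21 - 8/(-15))*(-4004) = (70*(1/21) - 8*(-1/15))*(-4004) = (10/3 + 8/15)*(-4004) = (58/15)*(-4004) = -232232/15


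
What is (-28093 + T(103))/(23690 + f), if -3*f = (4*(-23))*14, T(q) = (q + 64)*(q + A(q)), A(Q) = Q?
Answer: 18927/72358 ≈ 0.26157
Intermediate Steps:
T(q) = 2*q*(64 + q) (T(q) = (q + 64)*(q + q) = (64 + q)*(2*q) = 2*q*(64 + q))
f = 1288/3 (f = -4*(-23)*14/3 = -(-92)*14/3 = -⅓*(-1288) = 1288/3 ≈ 429.33)
(-28093 + T(103))/(23690 + f) = (-28093 + 2*103*(64 + 103))/(23690 + 1288/3) = (-28093 + 2*103*167)/(72358/3) = (-28093 + 34402)*(3/72358) = 6309*(3/72358) = 18927/72358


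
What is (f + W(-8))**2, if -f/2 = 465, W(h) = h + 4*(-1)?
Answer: 887364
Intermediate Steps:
W(h) = -4 + h (W(h) = h - 4 = -4 + h)
f = -930 (f = -2*465 = -930)
(f + W(-8))**2 = (-930 + (-4 - 8))**2 = (-930 - 12)**2 = (-942)**2 = 887364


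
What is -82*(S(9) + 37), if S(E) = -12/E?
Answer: -8774/3 ≈ -2924.7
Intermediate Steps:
-82*(S(9) + 37) = -82*(-12/9 + 37) = -82*(-12*⅑ + 37) = -82*(-4/3 + 37) = -82*107/3 = -8774/3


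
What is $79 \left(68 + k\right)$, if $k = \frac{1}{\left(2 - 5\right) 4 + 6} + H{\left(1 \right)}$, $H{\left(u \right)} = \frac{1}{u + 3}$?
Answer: $\frac{64543}{12} \approx 5378.6$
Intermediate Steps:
$H{\left(u \right)} = \frac{1}{3 + u}$
$k = \frac{1}{12}$ ($k = \frac{1}{\left(2 - 5\right) 4 + 6} + \frac{1}{3 + 1} = \frac{1}{\left(-3\right) 4 + 6} + \frac{1}{4} = \frac{1}{-12 + 6} + \frac{1}{4} = \frac{1}{-6} + \frac{1}{4} = - \frac{1}{6} + \frac{1}{4} = \frac{1}{12} \approx 0.083333$)
$79 \left(68 + k\right) = 79 \left(68 + \frac{1}{12}\right) = 79 \cdot \frac{817}{12} = \frac{64543}{12}$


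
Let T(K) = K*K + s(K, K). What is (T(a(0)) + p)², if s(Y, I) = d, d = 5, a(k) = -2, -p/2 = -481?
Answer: 942841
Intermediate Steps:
p = 962 (p = -2*(-481) = 962)
s(Y, I) = 5
T(K) = 5 + K² (T(K) = K*K + 5 = K² + 5 = 5 + K²)
(T(a(0)) + p)² = ((5 + (-2)²) + 962)² = ((5 + 4) + 962)² = (9 + 962)² = 971² = 942841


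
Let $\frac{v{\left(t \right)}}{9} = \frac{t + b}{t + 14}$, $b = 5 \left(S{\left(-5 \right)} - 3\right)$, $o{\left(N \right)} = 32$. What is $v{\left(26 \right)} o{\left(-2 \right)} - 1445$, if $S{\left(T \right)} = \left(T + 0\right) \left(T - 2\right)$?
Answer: $- \frac{529}{5} \approx -105.8$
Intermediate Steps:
$S{\left(T \right)} = T \left(-2 + T\right)$
$b = 160$ ($b = 5 \left(- 5 \left(-2 - 5\right) - 3\right) = 5 \left(\left(-5\right) \left(-7\right) - 3\right) = 5 \left(35 - 3\right) = 5 \cdot 32 = 160$)
$v{\left(t \right)} = \frac{9 \left(160 + t\right)}{14 + t}$ ($v{\left(t \right)} = 9 \frac{t + 160}{t + 14} = 9 \frac{160 + t}{14 + t} = \frac{9 \left(160 + t\right)}{14 + t}$)
$v{\left(26 \right)} o{\left(-2 \right)} - 1445 = \frac{9 \left(160 + 26\right)}{14 + 26} \cdot 32 - 1445 = 9 \cdot \frac{1}{40} \cdot 186 \cdot 32 - 1445 = \frac{837}{20} \cdot 32 - 1445 = \frac{6696}{5} - 1445 = - \frac{529}{5}$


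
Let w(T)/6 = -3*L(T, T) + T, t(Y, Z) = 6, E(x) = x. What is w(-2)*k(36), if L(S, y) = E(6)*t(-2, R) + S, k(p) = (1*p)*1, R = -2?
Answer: -22464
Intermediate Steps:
k(p) = p (k(p) = p*1 = p)
L(S, y) = 36 + S (L(S, y) = 6*6 + S = 36 + S)
w(T) = -648 - 12*T (w(T) = 6*(-3*(36 + T) + T) = 6*((-108 - 3*T) + T) = 6*(-108 - 2*T) = -648 - 12*T)
w(-2)*k(36) = (-648 - 12*(-2))*36 = (-648 + 24)*36 = -624*36 = -22464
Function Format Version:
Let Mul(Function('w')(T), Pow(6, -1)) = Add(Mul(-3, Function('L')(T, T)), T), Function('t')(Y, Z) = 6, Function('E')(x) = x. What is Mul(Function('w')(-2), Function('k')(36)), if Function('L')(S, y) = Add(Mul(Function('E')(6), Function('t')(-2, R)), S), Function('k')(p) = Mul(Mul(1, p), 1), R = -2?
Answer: -22464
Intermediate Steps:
Function('k')(p) = p (Function('k')(p) = Mul(p, 1) = p)
Function('L')(S, y) = Add(36, S) (Function('L')(S, y) = Add(Mul(6, 6), S) = Add(36, S))
Function('w')(T) = Add(-648, Mul(-12, T)) (Function('w')(T) = Mul(6, Add(Mul(-3, Add(36, T)), T)) = Mul(6, Add(Add(-108, Mul(-3, T)), T)) = Mul(6, Add(-108, Mul(-2, T))) = Add(-648, Mul(-12, T)))
Mul(Function('w')(-2), Function('k')(36)) = Mul(Add(-648, Mul(-12, -2)), 36) = Mul(Add(-648, 24), 36) = Mul(-624, 36) = -22464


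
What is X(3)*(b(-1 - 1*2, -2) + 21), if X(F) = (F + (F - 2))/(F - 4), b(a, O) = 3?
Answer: -96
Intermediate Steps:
X(F) = (-2 + 2*F)/(-4 + F) (X(F) = (F + (-2 + F))/(-4 + F) = (-2 + 2*F)/(-4 + F))
X(3)*(b(-1 - 1*2, -2) + 21) = (2*(-1 + 3)/(-4 + 3))*(3 + 21) = (2*2/(-1))*24 = (2*(-1)*2)*24 = -4*24 = -96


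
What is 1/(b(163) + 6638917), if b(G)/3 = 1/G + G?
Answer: 163/1082223181 ≈ 1.5062e-7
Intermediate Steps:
b(G) = 3*G + 3/G (b(G) = 3*(1/G + G) = 3*(G + 1/G) = 3*G + 3/G)
1/(b(163) + 6638917) = 1/((3*163 + 3/163) + 6638917) = 1/((489 + 3*(1/163)) + 6638917) = 1/((489 + 3/163) + 6638917) = 1/(79710/163 + 6638917) = 1/(1082223181/163) = 163/1082223181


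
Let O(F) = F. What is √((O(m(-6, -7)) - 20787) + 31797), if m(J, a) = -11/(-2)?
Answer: √44062/2 ≈ 104.95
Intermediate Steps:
m(J, a) = 11/2 (m(J, a) = -11*(-½) = 11/2)
√((O(m(-6, -7)) - 20787) + 31797) = √((11/2 - 20787) + 31797) = √(-41563/2 + 31797) = √(22031/2) = √44062/2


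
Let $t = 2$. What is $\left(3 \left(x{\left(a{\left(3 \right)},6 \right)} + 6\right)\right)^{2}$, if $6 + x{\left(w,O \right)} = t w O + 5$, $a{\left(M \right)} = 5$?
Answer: $38025$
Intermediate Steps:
$x{\left(w,O \right)} = -1 + 2 O w$ ($x{\left(w,O \right)} = -6 + \left(2 w O + 5\right) = -6 + \left(2 O w + 5\right) = -6 + \left(5 + 2 O w\right) = -1 + 2 O w$)
$\left(3 \left(x{\left(a{\left(3 \right)},6 \right)} + 6\right)\right)^{2} = \left(3 \left(\left(-1 + 2 \cdot 6 \cdot 5\right) + 6\right)\right)^{2} = \left(3 \left(\left(-1 + 60\right) + 6\right)\right)^{2} = \left(3 \left(59 + 6\right)\right)^{2} = \left(3 \cdot 65\right)^{2} = 195^{2} = 38025$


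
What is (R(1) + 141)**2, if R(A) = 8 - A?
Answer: 21904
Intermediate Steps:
(R(1) + 141)**2 = ((8 - 1*1) + 141)**2 = ((8 - 1) + 141)**2 = (7 + 141)**2 = 148**2 = 21904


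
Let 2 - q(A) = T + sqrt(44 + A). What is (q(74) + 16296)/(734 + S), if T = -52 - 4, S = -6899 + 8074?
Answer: 16354/1909 - sqrt(118)/1909 ≈ 8.5611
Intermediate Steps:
S = 1175
T = -56
q(A) = 58 - sqrt(44 + A) (q(A) = 2 - (-56 + sqrt(44 + A)) = 2 + (56 - sqrt(44 + A)) = 58 - sqrt(44 + A))
(q(74) + 16296)/(734 + S) = ((58 - sqrt(44 + 74)) + 16296)/(734 + 1175) = ((58 - sqrt(118)) + 16296)/1909 = (16354 - sqrt(118))*(1/1909) = 16354/1909 - sqrt(118)/1909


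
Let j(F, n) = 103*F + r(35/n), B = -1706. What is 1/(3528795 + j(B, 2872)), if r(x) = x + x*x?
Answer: 8248384/27657466779313 ≈ 2.9823e-7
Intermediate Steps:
r(x) = x + x**2
j(F, n) = 103*F + 35*(1 + 35/n)/n (j(F, n) = 103*F + (35/n)*(1 + 35/n) = 103*F + 35*(1 + 35/n)/n)
1/(3528795 + j(B, 2872)) = 1/(3528795 + (35/2872 + 103*(-1706) + 1225/2872**2)) = 1/(3528795 + (35*(1/2872) - 175718 + 1225*(1/8248384))) = 1/(3528795 + (35/2872 - 175718 + 1225/8248384)) = 1/(3528795 - 1449389437967/8248384) = 1/(27657466779313/8248384) = 8248384/27657466779313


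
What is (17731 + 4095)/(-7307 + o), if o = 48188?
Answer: 21826/40881 ≈ 0.53389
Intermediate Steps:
(17731 + 4095)/(-7307 + o) = (17731 + 4095)/(-7307 + 48188) = 21826/40881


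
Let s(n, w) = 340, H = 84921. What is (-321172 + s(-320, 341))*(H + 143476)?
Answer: -73277066304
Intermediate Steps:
(-321172 + s(-320, 341))*(H + 143476) = (-321172 + 340)*(84921 + 143476) = -320832*228397 = -73277066304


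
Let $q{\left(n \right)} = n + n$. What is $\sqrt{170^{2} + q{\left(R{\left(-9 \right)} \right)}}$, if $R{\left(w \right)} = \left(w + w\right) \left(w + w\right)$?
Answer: $2 \sqrt{7387} \approx 171.9$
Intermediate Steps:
$R{\left(w \right)} = 4 w^{2}$ ($R{\left(w \right)} = 2 w 2 w = 4 w^{2}$)
$q{\left(n \right)} = 2 n$
$\sqrt{170^{2} + q{\left(R{\left(-9 \right)} \right)}} = \sqrt{170^{2} + 2 \cdot 4 \left(-9\right)^{2}} = \sqrt{28900 + 2 \cdot 4 \cdot 81} = \sqrt{28900 + 2 \cdot 324} = \sqrt{28900 + 648} = \sqrt{29548} = 2 \sqrt{7387}$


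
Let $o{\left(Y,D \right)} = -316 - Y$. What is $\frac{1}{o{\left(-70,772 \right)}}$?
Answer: $- \frac{1}{246} \approx -0.004065$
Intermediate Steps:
$\frac{1}{o{\left(-70,772 \right)}} = \frac{1}{-316 - -70} = \frac{1}{-316 + 70} = \frac{1}{-246} = - \frac{1}{246}$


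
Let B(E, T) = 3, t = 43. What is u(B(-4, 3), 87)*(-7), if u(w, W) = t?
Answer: -301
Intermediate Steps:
u(w, W) = 43
u(B(-4, 3), 87)*(-7) = 43*(-7) = -301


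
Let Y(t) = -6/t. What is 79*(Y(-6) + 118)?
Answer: 9401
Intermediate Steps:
79*(Y(-6) + 118) = 79*(-6/(-6) + 118) = 79*(-6*(-⅙) + 118) = 79*(1 + 118) = 79*119 = 9401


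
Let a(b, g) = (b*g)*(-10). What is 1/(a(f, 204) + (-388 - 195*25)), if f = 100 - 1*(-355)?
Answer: -1/933463 ≈ -1.0713e-6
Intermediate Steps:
f = 455 (f = 100 + 355 = 455)
a(b, g) = -10*b*g
1/(a(f, 204) + (-388 - 195*25)) = 1/(-10*455*204 + (-388 - 195*25)) = 1/(-928200 + (-388 - 4875)) = 1/(-928200 - 5263) = 1/(-933463) = -1/933463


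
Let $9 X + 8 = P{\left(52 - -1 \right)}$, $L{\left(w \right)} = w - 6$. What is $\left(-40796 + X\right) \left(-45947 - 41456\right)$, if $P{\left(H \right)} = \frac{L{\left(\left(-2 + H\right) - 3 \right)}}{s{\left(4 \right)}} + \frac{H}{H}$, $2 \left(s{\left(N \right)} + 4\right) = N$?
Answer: $\frac{32093682376}{9} \approx 3.566 \cdot 10^{9}$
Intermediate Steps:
$s{\left(N \right)} = -4 + \frac{N}{2}$
$L{\left(w \right)} = -6 + w$ ($L{\left(w \right)} = w - 6 = -6 + w$)
$P{\left(H \right)} = \frac{13}{2} - \frac{H}{2}$ ($P{\left(H \right)} = \frac{-6 + \left(\left(-2 + H\right) - 3\right)}{-4 + \frac{1}{2} \cdot 4} + \frac{H}{H} = \frac{-6 + \left(-5 + H\right)}{-4 + 2} + 1 = \frac{-11 + H}{-2} + 1 = \left(-11 + H\right) \left(- \frac{1}{2}\right) + 1 = \left(\frac{11}{2} - \frac{H}{2}\right) + 1 = \frac{13}{2} - \frac{H}{2}$)
$X = - \frac{28}{9}$ ($X = - \frac{8}{9} + \frac{\frac{13}{2} - \frac{52 - -1}{2}}{9} = - \frac{8}{9} + \frac{\frac{13}{2} - \frac{52 + 1}{2}}{9} = - \frac{8}{9} + \frac{\frac{13}{2} - \frac{53}{2}}{9} = - \frac{8}{9} + \frac{1}{9} \left(-20\right) = - \frac{8}{9} - \frac{20}{9} = - \frac{28}{9} \approx -3.1111$)
$\left(-40796 + X\right) \left(-45947 - 41456\right) = \left(-40796 - \frac{28}{9}\right) \left(-45947 - 41456\right) = \left(- \frac{367192}{9}\right) \left(-87403\right) = \frac{32093682376}{9}$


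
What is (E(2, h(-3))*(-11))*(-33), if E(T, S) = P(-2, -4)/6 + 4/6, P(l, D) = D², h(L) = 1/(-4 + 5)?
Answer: 1210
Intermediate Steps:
h(L) = 1 (h(L) = 1/1 = 1)
E(T, S) = 10/3 (E(T, S) = (-4)²/6 + 4/6 = 16*(⅙) + 4*(⅙) = 8/3 + ⅔ = 10/3)
(E(2, h(-3))*(-11))*(-33) = ((10/3)*(-11))*(-33) = -110/3*(-33) = 1210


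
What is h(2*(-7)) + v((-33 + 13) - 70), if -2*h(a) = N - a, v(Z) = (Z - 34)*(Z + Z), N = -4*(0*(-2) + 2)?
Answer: 22317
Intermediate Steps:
N = -8 (N = -4*(0 + 2) = -4*2 = -8)
v(Z) = 2*Z*(-34 + Z) (v(Z) = (-34 + Z)*(2*Z) = 2*Z*(-34 + Z))
h(a) = 4 + a/2 (h(a) = -(-8 - a)/2 = 4 + a/2)
h(2*(-7)) + v((-33 + 13) - 70) = (4 + (2*(-7))/2) + 2*((-33 + 13) - 70)*(-34 + ((-33 + 13) - 70)) = (4 + (½)*(-14)) + 2*(-20 - 70)*(-34 + (-20 - 70)) = (4 - 7) + 2*(-90)*(-34 - 90) = -3 + 2*(-90)*(-124) = -3 + 22320 = 22317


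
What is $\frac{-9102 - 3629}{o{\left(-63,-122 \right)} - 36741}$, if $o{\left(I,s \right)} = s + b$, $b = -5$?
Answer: $\frac{12731}{36868} \approx 0.34531$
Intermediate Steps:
$o{\left(I,s \right)} = -5 + s$ ($o{\left(I,s \right)} = s - 5 = -5 + s$)
$\frac{-9102 - 3629}{o{\left(-63,-122 \right)} - 36741} = \frac{-9102 - 3629}{\left(-5 - 122\right) - 36741} = - \frac{12731}{-127 - 36741} = - \frac{12731}{-36868} = \left(-12731\right) \left(- \frac{1}{36868}\right) = \frac{12731}{36868}$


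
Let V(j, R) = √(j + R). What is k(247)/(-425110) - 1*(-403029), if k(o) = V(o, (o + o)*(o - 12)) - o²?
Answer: 171331719199/425110 - √116337/425110 ≈ 4.0303e+5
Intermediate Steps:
V(j, R) = √(R + j)
k(o) = √(o + 2*o*(-12 + o)) - o² (k(o) = √((o + o)*(o - 12) + o) - o² = √((2*o)*(-12 + o) + o) - o² = √(2*o*(-12 + o) + o) - o² = √(o + 2*o*(-12 + o)) - o²)
k(247)/(-425110) - 1*(-403029) = (√(247*(-23 + 2*247)) - 1*247²)/(-425110) - 1*(-403029) = (√(247*(-23 + 494)) - 1*61009)*(-1/425110) + 403029 = (√(247*471) - 61009)*(-1/425110) + 403029 = (√116337 - 61009)*(-1/425110) + 403029 = (-61009 + √116337)*(-1/425110) + 403029 = (61009/425110 - √116337/425110) + 403029 = 171331719199/425110 - √116337/425110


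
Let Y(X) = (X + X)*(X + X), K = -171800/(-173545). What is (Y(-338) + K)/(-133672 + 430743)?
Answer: 15861214344/10311037339 ≈ 1.5383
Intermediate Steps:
K = 34360/34709 (K = -171800*(-1/173545) = 34360/34709 ≈ 0.98994)
Y(X) = 4*X² (Y(X) = (2*X)*(2*X) = 4*X²)
(Y(-338) + K)/(-133672 + 430743) = (4*(-338)² + 34360/34709)/(-133672 + 430743) = (4*114244 + 34360/34709)/297071 = (456976 + 34360/34709)*(1/297071) = (15861214344/34709)*(1/297071) = 15861214344/10311037339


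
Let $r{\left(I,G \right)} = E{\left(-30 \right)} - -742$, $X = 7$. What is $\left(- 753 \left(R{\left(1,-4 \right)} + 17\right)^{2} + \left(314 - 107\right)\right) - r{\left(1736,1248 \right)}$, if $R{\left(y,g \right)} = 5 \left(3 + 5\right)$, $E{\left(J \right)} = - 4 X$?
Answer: $-2447004$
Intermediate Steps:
$E{\left(J \right)} = -28$ ($E{\left(J \right)} = \left(-4\right) 7 = -28$)
$R{\left(y,g \right)} = 40$ ($R{\left(y,g \right)} = 5 \cdot 8 = 40$)
$r{\left(I,G \right)} = 714$ ($r{\left(I,G \right)} = -28 - -742 = -28 + 742 = 714$)
$\left(- 753 \left(R{\left(1,-4 \right)} + 17\right)^{2} + \left(314 - 107\right)\right) - r{\left(1736,1248 \right)} = \left(- 753 \left(40 + 17\right)^{2} + \left(314 - 107\right)\right) - 714 = \left(- 753 \cdot 57^{2} + 207\right) - 714 = \left(\left(-753\right) 3249 + 207\right) - 714 = \left(-2446497 + 207\right) - 714 = -2446290 - 714 = -2447004$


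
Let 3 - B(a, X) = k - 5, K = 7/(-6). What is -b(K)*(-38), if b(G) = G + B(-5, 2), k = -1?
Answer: 893/3 ≈ 297.67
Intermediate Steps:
K = -7/6 (K = 7*(-⅙) = -7/6 ≈ -1.1667)
B(a, X) = 9 (B(a, X) = 3 - (-1 - 5) = 3 - 1*(-6) = 3 + 6 = 9)
b(G) = 9 + G (b(G) = G + 9 = 9 + G)
-b(K)*(-38) = -(9 - 7/6)*(-38) = -1*47/6*(-38) = -47/6*(-38) = 893/3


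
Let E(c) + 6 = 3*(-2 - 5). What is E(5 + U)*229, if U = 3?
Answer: -6183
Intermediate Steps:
E(c) = -27 (E(c) = -6 + 3*(-2 - 5) = -6 + 3*(-7) = -6 - 21 = -27)
E(5 + U)*229 = -27*229 = -6183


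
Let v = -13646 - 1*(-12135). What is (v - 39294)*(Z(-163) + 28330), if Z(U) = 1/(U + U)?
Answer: -376857801095/326 ≈ -1.1560e+9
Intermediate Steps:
Z(U) = 1/(2*U)
v = -1511 (v = -13646 + 12135 = -1511)
(v - 39294)*(Z(-163) + 28330) = (-1511 - 39294)*((½)/(-163) + 28330) = -40805*((½)*(-1/163) + 28330) = -40805*(-1/326 + 28330) = -40805*9235579/326 = -376857801095/326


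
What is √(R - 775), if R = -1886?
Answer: I*√2661 ≈ 51.585*I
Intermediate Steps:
√(R - 775) = √(-1886 - 775) = √(-2661) = I*√2661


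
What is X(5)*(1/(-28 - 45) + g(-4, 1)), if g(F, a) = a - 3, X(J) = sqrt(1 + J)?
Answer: -147*sqrt(6)/73 ≈ -4.9325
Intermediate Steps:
g(F, a) = -3 + a
X(5)*(1/(-28 - 45) + g(-4, 1)) = sqrt(1 + 5)*(1/(-28 - 45) + (-3 + 1)) = sqrt(6)*(1/(-73) - 2) = sqrt(6)*(-1/73 - 2) = sqrt(6)*(-147/73) = -147*sqrt(6)/73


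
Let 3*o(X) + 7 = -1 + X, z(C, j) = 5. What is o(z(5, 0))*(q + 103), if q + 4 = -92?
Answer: -7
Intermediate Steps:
q = -96 (q = -4 - 92 = -96)
o(X) = -8/3 + X/3 (o(X) = -7/3 + (-1 + X)/3 = -7/3 + (-⅓ + X/3) = -8/3 + X/3)
o(z(5, 0))*(q + 103) = (-8/3 + (⅓)*5)*(-96 + 103) = (-8/3 + 5/3)*7 = -1*7 = -7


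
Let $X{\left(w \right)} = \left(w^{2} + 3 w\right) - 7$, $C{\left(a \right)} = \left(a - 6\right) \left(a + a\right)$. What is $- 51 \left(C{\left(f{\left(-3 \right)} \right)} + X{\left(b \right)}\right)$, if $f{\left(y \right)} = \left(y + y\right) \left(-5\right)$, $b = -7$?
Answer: $-74511$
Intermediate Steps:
$f{\left(y \right)} = - 10 y$ ($f{\left(y \right)} = 2 y \left(-5\right) = - 10 y$)
$C{\left(a \right)} = 2 a \left(-6 + a\right)$ ($C{\left(a \right)} = \left(-6 + a\right) 2 a = 2 a \left(-6 + a\right)$)
$X{\left(w \right)} = -7 + w^{2} + 3 w$
$- 51 \left(C{\left(f{\left(-3 \right)} \right)} + X{\left(b \right)}\right) = - 51 \left(2 \left(\left(-10\right) \left(-3\right)\right) \left(-6 - -30\right) + \left(-7 + \left(-7\right)^{2} + 3 \left(-7\right)\right)\right) = - 51 \left(2 \cdot 30 \left(-6 + 30\right) - -21\right) = - 51 \left(2 \cdot 30 \cdot 24 + 21\right) = - 51 \left(1440 + 21\right) = \left(-51\right) 1461 = -74511$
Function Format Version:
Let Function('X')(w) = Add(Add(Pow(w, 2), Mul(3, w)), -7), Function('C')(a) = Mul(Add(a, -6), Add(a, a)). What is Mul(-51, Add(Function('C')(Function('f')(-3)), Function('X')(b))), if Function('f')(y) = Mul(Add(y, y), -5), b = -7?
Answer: -74511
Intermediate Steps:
Function('f')(y) = Mul(-10, y) (Function('f')(y) = Mul(Mul(2, y), -5) = Mul(-10, y))
Function('C')(a) = Mul(2, a, Add(-6, a)) (Function('C')(a) = Mul(Add(-6, a), Mul(2, a)) = Mul(2, a, Add(-6, a)))
Function('X')(w) = Add(-7, Pow(w, 2), Mul(3, w))
Mul(-51, Add(Function('C')(Function('f')(-3)), Function('X')(b))) = Mul(-51, Add(Mul(2, Mul(-10, -3), Add(-6, Mul(-10, -3))), Add(-7, Pow(-7, 2), Mul(3, -7)))) = Mul(-51, Add(Mul(2, 30, Add(-6, 30)), Add(-7, 49, -21))) = Mul(-51, Add(Mul(2, 30, 24), 21)) = Mul(-51, Add(1440, 21)) = Mul(-51, 1461) = -74511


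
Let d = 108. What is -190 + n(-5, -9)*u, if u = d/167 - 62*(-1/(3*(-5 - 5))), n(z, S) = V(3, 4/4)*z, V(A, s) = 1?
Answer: -91633/501 ≈ -182.90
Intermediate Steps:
n(z, S) = z (n(z, S) = 1*z = z)
u = -3557/2505 (u = 108/167 - 62*(-1/(3*(-5 - 5))) = 108*(1/167) - 62/((-3*(-10))) = 108/167 - 62/30 = 108/167 - 62*1/30 = 108/167 - 31/15 = -3557/2505 ≈ -1.4200)
-190 + n(-5, -9)*u = -190 - 5*(-3557/2505) = -190 + 3557/501 = -91633/501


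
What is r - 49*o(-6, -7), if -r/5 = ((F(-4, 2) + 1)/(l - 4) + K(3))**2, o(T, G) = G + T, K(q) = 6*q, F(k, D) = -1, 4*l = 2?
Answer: -983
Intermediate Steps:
l = 1/2 (l = (1/4)*2 = 1/2 ≈ 0.50000)
r = -1620 (r = -5*((-1 + 1)/(1/2 - 4) + 6*3)**2 = -5*(0/(-7/2) + 18)**2 = -5*(0*(-2/7) + 18)**2 = -5*(0 + 18)**2 = -5*18**2 = -5*324 = -1620)
r - 49*o(-6, -7) = -1620 - 49*(-7 - 6) = -1620 - 49*(-13) = -1620 + 637 = -983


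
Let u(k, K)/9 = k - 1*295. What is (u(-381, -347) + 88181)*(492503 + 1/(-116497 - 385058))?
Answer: 20279382739637908/501555 ≈ 4.0433e+10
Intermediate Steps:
u(k, K) = -2655 + 9*k (u(k, K) = 9*(k - 1*295) = 9*(k - 295) = 9*(-295 + k) = -2655 + 9*k)
(u(-381, -347) + 88181)*(492503 + 1/(-116497 - 385058)) = ((-2655 + 9*(-381)) + 88181)*(492503 + 1/(-116497 - 385058)) = ((-2655 - 3429) + 88181)*(492503 + 1/(-501555)) = (-6084 + 88181)*(492503 - 1/501555) = 82097*(247017342164/501555) = 20279382739637908/501555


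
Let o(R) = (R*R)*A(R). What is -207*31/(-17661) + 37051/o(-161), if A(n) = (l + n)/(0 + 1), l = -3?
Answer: 181119671/510732572 ≈ 0.35463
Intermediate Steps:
A(n) = -3 + n (A(n) = (-3 + n)/(0 + 1) = (-3 + n)/1 = (-3 + n)*1 = -3 + n)
o(R) = R**2*(-3 + R) (o(R) = (R*R)*(-3 + R) = R**2*(-3 + R))
-207*31/(-17661) + 37051/o(-161) = -207*31/(-17661) + 37051/(((-161)**2*(-3 - 161))) = -6417*(-1/17661) + 37051/((25921*(-164))) = 2139/5887 + 37051/(-4251044) = 2139/5887 + 37051*(-1/4251044) = 2139/5887 - 5293/607292 = 181119671/510732572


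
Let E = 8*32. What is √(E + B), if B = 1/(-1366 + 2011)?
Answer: √106503045/645 ≈ 16.000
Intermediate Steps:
B = 1/645 ≈ 0.0015504
E = 256
√(E + B) = √(256 + 1/645) = √(165121/645) = √106503045/645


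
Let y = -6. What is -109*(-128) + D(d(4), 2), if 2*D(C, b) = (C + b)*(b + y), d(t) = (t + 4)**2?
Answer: 13820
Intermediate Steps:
d(t) = (4 + t)**2
D(C, b) = (-6 + b)*(C + b)/2 (D(C, b) = ((C + b)*(b - 6))/2 = ((C + b)*(-6 + b))/2 = ((-6 + b)*(C + b))/2 = (-6 + b)*(C + b)/2)
-109*(-128) + D(d(4), 2) = -109*(-128) + ((1/2)*2**2 - 3*(4 + 4)**2 - 3*2 + (1/2)*(4 + 4)**2*2) = 13952 + ((1/2)*4 - 3*8**2 - 6 + (1/2)*8**2*2) = 13952 + (2 - 3*64 - 6 + (1/2)*64*2) = 13952 + (2 - 192 - 6 + 64) = 13952 - 132 = 13820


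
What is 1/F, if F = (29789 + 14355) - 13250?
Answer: 1/30894 ≈ 3.2369e-5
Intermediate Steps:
F = 30894 (F = 44144 - 13250 = 30894)
1/F = 1/30894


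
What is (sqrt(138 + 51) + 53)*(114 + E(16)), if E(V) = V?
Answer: 6890 + 390*sqrt(21) ≈ 8677.2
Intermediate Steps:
(sqrt(138 + 51) + 53)*(114 + E(16)) = (sqrt(138 + 51) + 53)*(114 + 16) = (sqrt(189) + 53)*130 = (3*sqrt(21) + 53)*130 = (53 + 3*sqrt(21))*130 = 6890 + 390*sqrt(21)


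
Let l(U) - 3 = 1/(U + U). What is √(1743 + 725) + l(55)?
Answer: 331/110 + 2*√617 ≈ 52.688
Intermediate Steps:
l(U) = 3 + 1/(2*U) (l(U) = 3 + 1/(U + U) = 3 + 1/(2*U))
√(1743 + 725) + l(55) = √(1743 + 725) + (3 + (½)/55) = √2468 + (3 + (½)*(1/55)) = 2*√617 + (3 + 1/110) = 2*√617 + 331/110 = 331/110 + 2*√617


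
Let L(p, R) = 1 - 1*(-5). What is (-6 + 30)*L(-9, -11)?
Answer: 144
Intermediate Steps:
L(p, R) = 6 (L(p, R) = 1 + 5 = 6)
(-6 + 30)*L(-9, -11) = (-6 + 30)*6 = 24*6 = 144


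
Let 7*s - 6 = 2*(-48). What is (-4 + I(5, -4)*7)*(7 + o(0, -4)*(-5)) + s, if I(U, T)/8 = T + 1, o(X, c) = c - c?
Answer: -8518/7 ≈ -1216.9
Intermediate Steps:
o(X, c) = 0
I(U, T) = 8 + 8*T (I(U, T) = 8*(T + 1) = 8*(1 + T) = 8 + 8*T)
s = -90/7 (s = 6/7 + (2*(-48))/7 = 6/7 + (⅐)*(-96) = 6/7 - 96/7 = -90/7 ≈ -12.857)
(-4 + I(5, -4)*7)*(7 + o(0, -4)*(-5)) + s = (-4 + (8 + 8*(-4))*7)*(7 + 0*(-5)) - 90/7 = (-4 + (8 - 32)*7)*(7 + 0) - 90/7 = (-4 - 24*7)*7 - 90/7 = (-4 - 168)*7 - 90/7 = -172*7 - 90/7 = -1204 - 90/7 = -8518/7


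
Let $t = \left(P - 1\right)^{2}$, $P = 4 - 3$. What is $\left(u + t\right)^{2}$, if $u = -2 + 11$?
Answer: $81$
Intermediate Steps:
$u = 9$
$P = 1$ ($P = 4 - 3 = 1$)
$t = 0$ ($t = \left(1 - 1\right)^{2} = 0^{2} = 0$)
$\left(u + t\right)^{2} = \left(9 + 0\right)^{2} = 9^{2} = 81$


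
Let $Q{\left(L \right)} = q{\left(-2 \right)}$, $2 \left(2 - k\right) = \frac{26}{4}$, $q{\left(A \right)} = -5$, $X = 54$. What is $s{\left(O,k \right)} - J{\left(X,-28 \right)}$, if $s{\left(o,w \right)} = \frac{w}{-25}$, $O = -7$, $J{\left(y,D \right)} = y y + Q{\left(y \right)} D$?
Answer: $- \frac{61119}{20} \approx -3055.9$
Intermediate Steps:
$k = - \frac{5}{4}$ ($k = 2 - \frac{26 \cdot \frac{1}{4}}{2} = 2 - \frac{13}{4} = - \frac{5}{4} \approx -1.25$)
$Q{\left(L \right)} = -5$
$J{\left(y,D \right)} = y^{2} - 5 D$ ($J{\left(y,D \right)} = y y - 5 D = y^{2} - 5 D$)
$s{\left(o,w \right)} = - \frac{w}{25}$ ($s{\left(o,w \right)} = w \left(- \frac{1}{25}\right) = - \frac{w}{25}$)
$s{\left(O,k \right)} - J{\left(X,-28 \right)} = \left(- \frac{1}{25}\right) \left(- \frac{5}{4}\right) - \left(54^{2} - -140\right) = \frac{1}{20} - \left(2916 + 140\right) = \frac{1}{20} - 3056 = - \frac{61119}{20}$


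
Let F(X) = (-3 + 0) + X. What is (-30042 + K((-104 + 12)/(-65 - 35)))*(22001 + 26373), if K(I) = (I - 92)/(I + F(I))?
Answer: -42034151934/29 ≈ -1.4495e+9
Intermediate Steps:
F(X) = -3 + X
K(I) = (-92 + I)/(-3 + 2*I) (K(I) = (I - 92)/(I + (-3 + I)) = (-92 + I)/(-3 + 2*I))
(-30042 + K((-104 + 12)/(-65 - 35)))*(22001 + 26373) = (-30042 + (-92 + (-104 + 12)/(-65 - 35))/(-3 + 2*((-104 + 12)/(-65 - 35))))*(22001 + 26373) = (-30042 + (-92 - 92/(-100))/(-3 + 2*(-92/(-100))))*48374 = (-30042 + (-92 - 92*(-1/100))/(-3 + 2*(-92*(-1/100))))*48374 = (-30042 + (-92 + 23/25)/(-3 + 2*(23/25)))*48374 = (-30042 - 2277/25/(-3 + 46/25))*48374 = (-30042 - 2277/25/(-29/25))*48374 = (-30042 - 25/29*(-2277/25))*48374 = (-30042 + 2277/29)*48374 = -868941/29*48374 = -42034151934/29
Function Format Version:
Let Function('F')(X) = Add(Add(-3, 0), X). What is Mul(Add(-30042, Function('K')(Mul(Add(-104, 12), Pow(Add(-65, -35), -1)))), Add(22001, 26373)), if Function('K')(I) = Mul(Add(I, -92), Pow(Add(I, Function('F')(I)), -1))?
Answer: Rational(-42034151934, 29) ≈ -1.4495e+9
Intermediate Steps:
Function('F')(X) = Add(-3, X)
Function('K')(I) = Mul(Pow(Add(-3, Mul(2, I)), -1), Add(-92, I)) (Function('K')(I) = Mul(Add(I, -92), Pow(Add(I, Add(-3, I)), -1)) = Mul(Add(-92, I), Pow(Add(-3, Mul(2, I)), -1)) = Mul(Pow(Add(-3, Mul(2, I)), -1), Add(-92, I)))
Mul(Add(-30042, Function('K')(Mul(Add(-104, 12), Pow(Add(-65, -35), -1)))), Add(22001, 26373)) = Mul(Add(-30042, Mul(Pow(Add(-3, Mul(2, Mul(Add(-104, 12), Pow(Add(-65, -35), -1)))), -1), Add(-92, Mul(Add(-104, 12), Pow(Add(-65, -35), -1))))), Add(22001, 26373)) = Mul(Add(-30042, Mul(Pow(Add(-3, Mul(2, Mul(-92, Pow(-100, -1)))), -1), Add(-92, Mul(-92, Pow(-100, -1))))), 48374) = Mul(Add(-30042, Mul(Pow(Add(-3, Mul(2, Mul(-92, Rational(-1, 100)))), -1), Add(-92, Mul(-92, Rational(-1, 100))))), 48374) = Mul(Add(-30042, Mul(Pow(Add(-3, Mul(2, Rational(23, 25))), -1), Add(-92, Rational(23, 25)))), 48374) = Mul(Add(-30042, Mul(Pow(Add(-3, Rational(46, 25)), -1), Rational(-2277, 25))), 48374) = Mul(Add(-30042, Mul(Pow(Rational(-29, 25), -1), Rational(-2277, 25))), 48374) = Mul(Add(-30042, Mul(Rational(-25, 29), Rational(-2277, 25))), 48374) = Mul(Add(-30042, Rational(2277, 29)), 48374) = Mul(Rational(-868941, 29), 48374) = Rational(-42034151934, 29)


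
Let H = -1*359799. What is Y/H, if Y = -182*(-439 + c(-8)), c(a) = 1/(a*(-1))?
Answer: -319501/1439196 ≈ -0.22200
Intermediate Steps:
H = -359799
c(a) = -1/a (c(a) = 1/(-a) = -1/a)
Y = 319501/4 (Y = -182*(-439 - 1/(-8)) = -182*(-439 - 1*(-1/8)) = -182*(-439 + 1/8) = -182*(-3511/8) = 319501/4 ≈ 79875.)
Y/H = (319501/4)/(-359799) = (319501/4)*(-1/359799) = -319501/1439196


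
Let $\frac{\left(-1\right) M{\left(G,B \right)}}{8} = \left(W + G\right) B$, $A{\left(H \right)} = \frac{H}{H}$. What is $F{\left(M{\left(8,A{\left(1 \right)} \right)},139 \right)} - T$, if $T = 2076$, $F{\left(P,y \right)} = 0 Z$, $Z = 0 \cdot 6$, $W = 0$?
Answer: $-2076$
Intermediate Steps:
$A{\left(H \right)} = 1$
$Z = 0$
$M{\left(G,B \right)} = - 8 B G$ ($M{\left(G,B \right)} = - 8 \left(0 + G\right) B = - 8 G B = - 8 B G$)
$F{\left(P,y \right)} = 0$ ($F{\left(P,y \right)} = 0 \cdot 0 = 0$)
$F{\left(M{\left(8,A{\left(1 \right)} \right)},139 \right)} - T = 0 - 2076 = -2076$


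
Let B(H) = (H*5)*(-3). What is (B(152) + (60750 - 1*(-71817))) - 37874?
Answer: 92413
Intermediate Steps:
B(H) = -15*H (B(H) = (5*H)*(-3) = -15*H)
(B(152) + (60750 - 1*(-71817))) - 37874 = (-15*152 + (60750 - 1*(-71817))) - 37874 = (-2280 + (60750 + 71817)) - 37874 = (-2280 + 132567) - 37874 = 130287 - 37874 = 92413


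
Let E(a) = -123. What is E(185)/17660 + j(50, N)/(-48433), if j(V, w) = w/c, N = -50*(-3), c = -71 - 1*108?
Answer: -1063700361/153103493620 ≈ -0.0069476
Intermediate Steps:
c = -179 (c = -71 - 108 = -179)
N = 150
j(V, w) = -w/179 (j(V, w) = w/(-179) = w*(-1/179) = -w/179)
E(185)/17660 + j(50, N)/(-48433) = -123/17660 - 1/179*150/(-48433) = -123*1/17660 - 150/179*(-1/48433) = -123/17660 + 150/8669507 = -1063700361/153103493620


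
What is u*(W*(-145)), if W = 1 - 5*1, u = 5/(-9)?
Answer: -2900/9 ≈ -322.22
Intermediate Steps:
u = -5/9 (u = 5*(-⅑) = -5/9 ≈ -0.55556)
W = -4 (W = 1 - 5 = -4)
u*(W*(-145)) = -(-20)*(-145)/9 = -5/9*580 = -2900/9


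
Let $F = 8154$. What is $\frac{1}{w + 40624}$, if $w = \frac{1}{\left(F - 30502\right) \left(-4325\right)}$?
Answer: $\frac{96655100}{3926516782401} \approx 2.4616 \cdot 10^{-5}$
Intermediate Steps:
$w = \frac{1}{96655100}$ ($w = \frac{1}{\left(8154 - 30502\right) \left(-4325\right)} = \frac{1}{-22348} \left(- \frac{1}{4325}\right) = \left(- \frac{1}{22348}\right) \left(- \frac{1}{4325}\right) = \frac{1}{96655100} \approx 1.0346 \cdot 10^{-8}$)
$\frac{1}{w + 40624} = \frac{1}{\frac{1}{96655100} + 40624} = \frac{1}{\frac{3926516782401}{96655100}} = \frac{96655100}{3926516782401}$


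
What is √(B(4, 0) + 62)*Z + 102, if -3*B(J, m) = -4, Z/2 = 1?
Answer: 102 + 2*√570/3 ≈ 117.92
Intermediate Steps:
Z = 2 (Z = 2*1 = 2)
B(J, m) = 4/3 (B(J, m) = -⅓*(-4) = 4/3)
√(B(4, 0) + 62)*Z + 102 = √(4/3 + 62)*2 + 102 = √(190/3)*2 + 102 = (√570/3)*2 + 102 = 2*√570/3 + 102 = 102 + 2*√570/3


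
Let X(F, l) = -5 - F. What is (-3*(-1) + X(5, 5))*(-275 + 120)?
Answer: 1085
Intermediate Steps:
(-3*(-1) + X(5, 5))*(-275 + 120) = (-3*(-1) + (-5 - 1*5))*(-275 + 120) = (3 + (-5 - 5))*(-155) = (3 - 10)*(-155) = -7*(-155) = 1085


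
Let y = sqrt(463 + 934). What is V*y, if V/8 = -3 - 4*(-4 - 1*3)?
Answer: 200*sqrt(1397) ≈ 7475.3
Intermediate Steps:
y = sqrt(1397) ≈ 37.376
V = 200 (V = 8*(-3 - 4*(-4 - 1*3)) = 8*(-3 - 4*(-4 - 3)) = 8*(-3 - 4*(-7)) = 8*(-3 + 28) = 8*25 = 200)
V*y = 200*sqrt(1397)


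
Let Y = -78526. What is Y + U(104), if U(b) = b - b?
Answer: -78526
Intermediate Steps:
U(b) = 0
Y + U(104) = -78526 + 0 = -78526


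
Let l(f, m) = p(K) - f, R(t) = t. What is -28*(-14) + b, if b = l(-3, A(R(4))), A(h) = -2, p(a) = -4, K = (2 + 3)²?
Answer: 391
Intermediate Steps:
K = 25 (K = 5² = 25)
l(f, m) = -4 - f
b = -1 (b = -4 - 1*(-3) = -4 + 3 = -1)
-28*(-14) + b = -28*(-14) - 1 = 392 - 1 = 391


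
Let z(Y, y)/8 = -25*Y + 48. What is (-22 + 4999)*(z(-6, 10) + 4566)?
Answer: 30608550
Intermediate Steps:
z(Y, y) = 384 - 200*Y (z(Y, y) = 8*(-25*Y + 48) = 8*(48 - 25*Y) = 384 - 200*Y)
(-22 + 4999)*(z(-6, 10) + 4566) = (-22 + 4999)*((384 - 200*(-6)) + 4566) = 4977*((384 + 1200) + 4566) = 4977*(1584 + 4566) = 4977*6150 = 30608550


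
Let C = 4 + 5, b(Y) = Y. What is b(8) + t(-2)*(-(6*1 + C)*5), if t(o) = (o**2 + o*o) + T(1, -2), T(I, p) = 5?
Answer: -967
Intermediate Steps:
t(o) = 5 + 2*o**2 (t(o) = (o**2 + o*o) + 5 = (o**2 + o**2) + 5 = 2*o**2 + 5 = 5 + 2*o**2)
C = 9
b(8) + t(-2)*(-(6*1 + C)*5) = 8 + (5 + 2*(-2)**2)*(-(6*1 + 9)*5) = 8 + (5 + 2*4)*(-(6 + 9)*5) = 8 + (5 + 8)*(-1*15*5) = 8 + 13*(-15*5) = 8 + 13*(-75) = 8 - 975 = -967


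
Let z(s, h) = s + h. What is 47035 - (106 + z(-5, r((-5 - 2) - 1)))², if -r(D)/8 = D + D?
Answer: -5406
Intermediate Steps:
r(D) = -16*D (r(D) = -8*(D + D) = -16*D)
z(s, h) = h + s
47035 - (106 + z(-5, r((-5 - 2) - 1)))² = 47035 - (106 + (-16*((-5 - 2) - 1) - 5))² = 47035 - (106 + (-16*(-7 - 1) - 5))² = 47035 - (106 + (-16*(-8) - 5))² = 47035 - (106 + (128 - 5))² = 47035 - (106 + 123)² = 47035 - 1*229² = 47035 - 1*52441 = 47035 - 52441 = -5406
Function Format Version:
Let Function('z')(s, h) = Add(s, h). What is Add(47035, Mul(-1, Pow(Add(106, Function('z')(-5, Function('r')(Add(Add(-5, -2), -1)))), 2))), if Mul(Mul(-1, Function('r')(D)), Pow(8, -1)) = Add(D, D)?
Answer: -5406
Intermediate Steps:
Function('r')(D) = Mul(-16, D) (Function('r')(D) = Mul(-8, Add(D, D)) = Mul(-8, Mul(2, D)) = Mul(-16, D))
Function('z')(s, h) = Add(h, s)
Add(47035, Mul(-1, Pow(Add(106, Function('z')(-5, Function('r')(Add(Add(-5, -2), -1)))), 2))) = Add(47035, Mul(-1, Pow(Add(106, Add(Mul(-16, Add(Add(-5, -2), -1)), -5)), 2))) = Add(47035, Mul(-1, Pow(Add(106, Add(Mul(-16, Add(-7, -1)), -5)), 2))) = Add(47035, Mul(-1, Pow(Add(106, Add(Mul(-16, -8), -5)), 2))) = Add(47035, Mul(-1, Pow(Add(106, Add(128, -5)), 2))) = Add(47035, Mul(-1, Pow(Add(106, 123), 2))) = Add(47035, Mul(-1, Pow(229, 2))) = Add(47035, Mul(-1, 52441)) = Add(47035, -52441) = -5406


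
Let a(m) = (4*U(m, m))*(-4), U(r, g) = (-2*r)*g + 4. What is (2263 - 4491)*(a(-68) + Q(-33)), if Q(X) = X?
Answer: -329456588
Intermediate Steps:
U(r, g) = 4 - 2*g*r (U(r, g) = -2*g*r + 4 = 4 - 2*g*r)
a(m) = -64 + 32*m**2 (a(m) = (4*(4 - 2*m*m))*(-4) = (4*(4 - 2*m**2))*(-4) = (16 - 8*m**2)*(-4) = -64 + 32*m**2)
(2263 - 4491)*(a(-68) + Q(-33)) = (2263 - 4491)*((-64 + 32*(-68)**2) - 33) = -2228*((-64 + 32*4624) - 33) = -2228*((-64 + 147968) - 33) = -2228*(147904 - 33) = -2228*147871 = -329456588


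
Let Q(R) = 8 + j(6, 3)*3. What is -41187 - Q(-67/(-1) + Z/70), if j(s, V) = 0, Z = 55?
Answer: -41195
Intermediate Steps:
Q(R) = 8 (Q(R) = 8 + 0*3 = 8 + 0 = 8)
-41187 - Q(-67/(-1) + Z/70) = -41187 - 1*8 = -41187 - 8 = -41195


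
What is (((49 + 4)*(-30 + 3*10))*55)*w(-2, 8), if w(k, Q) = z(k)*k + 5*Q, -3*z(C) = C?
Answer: 0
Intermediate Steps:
z(C) = -C/3
w(k, Q) = 5*Q - k**2/3 (w(k, Q) = (-k/3)*k + 5*Q = -k**2/3 + 5*Q = 5*Q - k**2/3)
(((49 + 4)*(-30 + 3*10))*55)*w(-2, 8) = (((49 + 4)*(-30 + 3*10))*55)*(5*8 - 1/3*(-2)**2) = ((53*(-30 + 30))*55)*(40 - 1/3*4) = ((53*0)*55)*(40 - 4/3) = (0*55)*(116/3) = 0*(116/3) = 0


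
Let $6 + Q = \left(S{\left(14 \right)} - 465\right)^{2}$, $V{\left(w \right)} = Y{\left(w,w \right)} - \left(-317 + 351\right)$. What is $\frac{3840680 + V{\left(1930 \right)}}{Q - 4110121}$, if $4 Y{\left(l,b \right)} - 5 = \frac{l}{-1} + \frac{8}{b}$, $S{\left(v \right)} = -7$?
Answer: $- \frac{14823035939}{15005143980} \approx -0.98786$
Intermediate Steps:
$Y{\left(l,b \right)} = \frac{5}{4} + \frac{2}{b} - \frac{l}{4}$ ($Y{\left(l,b \right)} = \frac{5}{4} + \frac{\frac{l}{-1} + \frac{8}{b}}{4} = \frac{5}{4} + \frac{l \left(-1\right) + \frac{8}{b}}{4} = \frac{5}{4} + \frac{- l + \frac{8}{b}}{4} = \frac{5}{4} - \left(- \frac{2}{b} + \frac{l}{4}\right) = \frac{5}{4} + \frac{2}{b} - \frac{l}{4}$)
$V{\left(w \right)} = -34 + \frac{8 - w \left(-5 + w\right)}{4 w}$ ($V{\left(w \right)} = \frac{8 - w \left(-5 + w\right)}{4 w} - \left(-317 + 351\right) = \frac{8 - w \left(-5 + w\right)}{4 w} - 34 = -34 + \frac{8 - w \left(-5 + w\right)}{4 w}$)
$Q = 222778$ ($Q = -6 + \left(-7 - 465\right)^{2} = -6 + \left(-472\right)^{2} = -6 + 222784 = 222778$)
$\frac{3840680 + V{\left(1930 \right)}}{Q - 4110121} = \frac{3840680 - \left(\frac{2061}{4} - \frac{1}{965}\right)}{222778 - 4110121} = \frac{3840680 - \frac{1988861}{3860}}{-3887343} = \left(3840680 - \frac{1988861}{3860}\right) \left(- \frac{1}{3887343}\right) = \frac{14823035939}{3860} \left(- \frac{1}{3887343}\right) = - \frac{14823035939}{15005143980}$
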